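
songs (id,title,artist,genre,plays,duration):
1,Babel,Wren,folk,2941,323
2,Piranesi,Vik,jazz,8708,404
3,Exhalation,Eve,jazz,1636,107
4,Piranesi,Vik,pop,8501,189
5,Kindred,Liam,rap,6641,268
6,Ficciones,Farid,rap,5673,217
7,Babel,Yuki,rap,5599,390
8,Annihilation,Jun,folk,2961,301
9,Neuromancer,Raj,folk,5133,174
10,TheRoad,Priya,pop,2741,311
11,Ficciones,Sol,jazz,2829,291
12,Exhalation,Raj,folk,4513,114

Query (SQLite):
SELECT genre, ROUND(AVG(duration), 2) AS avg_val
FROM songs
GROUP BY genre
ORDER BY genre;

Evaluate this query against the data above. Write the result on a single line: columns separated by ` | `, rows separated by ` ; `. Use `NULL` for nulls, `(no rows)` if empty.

folk | 228 ; jazz | 267.33 ; pop | 250 ; rap | 291.67

Partition songs by genre; compute ROUND(AVG(duration), 2) within each group.
  folk: ids {1, 8, 9, 12} → ROUND(AVG(duration), 2)=228
  jazz: ids {2, 3, 11} → ROUND(AVG(duration), 2)=267.33
  pop: ids {4, 10} → ROUND(AVG(duration), 2)=250
  rap: ids {5, 6, 7} → ROUND(AVG(duration), 2)=291.67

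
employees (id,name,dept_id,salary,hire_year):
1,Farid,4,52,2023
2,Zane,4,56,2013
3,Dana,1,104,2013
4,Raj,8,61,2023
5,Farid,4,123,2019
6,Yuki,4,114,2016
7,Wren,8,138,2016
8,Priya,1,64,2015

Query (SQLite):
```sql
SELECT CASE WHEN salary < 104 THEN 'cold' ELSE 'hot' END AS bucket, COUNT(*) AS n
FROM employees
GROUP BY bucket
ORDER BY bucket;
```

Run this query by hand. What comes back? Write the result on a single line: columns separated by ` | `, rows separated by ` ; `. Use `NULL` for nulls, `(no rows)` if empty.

Bucket rows by salary < 104 → 'cold' else 'hot'; count each bucket.

cold | 4 ; hot | 4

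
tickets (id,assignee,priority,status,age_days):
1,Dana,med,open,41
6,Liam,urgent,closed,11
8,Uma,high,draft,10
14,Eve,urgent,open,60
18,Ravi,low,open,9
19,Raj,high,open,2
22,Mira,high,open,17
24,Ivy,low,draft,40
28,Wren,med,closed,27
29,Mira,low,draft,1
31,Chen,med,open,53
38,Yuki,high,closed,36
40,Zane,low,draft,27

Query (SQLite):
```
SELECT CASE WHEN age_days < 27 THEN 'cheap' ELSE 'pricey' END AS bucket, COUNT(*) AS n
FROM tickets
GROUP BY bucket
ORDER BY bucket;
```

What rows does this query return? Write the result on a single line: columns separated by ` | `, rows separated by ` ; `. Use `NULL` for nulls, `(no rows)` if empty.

Bucket rows by age_days < 27 → 'cheap' else 'pricey'; count each bucket.

cheap | 6 ; pricey | 7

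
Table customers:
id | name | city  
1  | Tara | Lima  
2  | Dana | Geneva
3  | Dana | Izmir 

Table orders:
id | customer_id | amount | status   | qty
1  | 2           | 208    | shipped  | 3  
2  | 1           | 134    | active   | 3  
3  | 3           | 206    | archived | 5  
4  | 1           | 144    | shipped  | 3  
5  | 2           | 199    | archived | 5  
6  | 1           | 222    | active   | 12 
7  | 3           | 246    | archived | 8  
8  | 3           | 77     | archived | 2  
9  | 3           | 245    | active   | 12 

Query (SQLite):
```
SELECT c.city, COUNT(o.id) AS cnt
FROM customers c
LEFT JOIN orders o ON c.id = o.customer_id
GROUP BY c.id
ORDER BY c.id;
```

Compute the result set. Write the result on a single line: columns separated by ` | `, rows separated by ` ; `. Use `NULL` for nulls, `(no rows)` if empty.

Lima | 3 ; Geneva | 2 ; Izmir | 4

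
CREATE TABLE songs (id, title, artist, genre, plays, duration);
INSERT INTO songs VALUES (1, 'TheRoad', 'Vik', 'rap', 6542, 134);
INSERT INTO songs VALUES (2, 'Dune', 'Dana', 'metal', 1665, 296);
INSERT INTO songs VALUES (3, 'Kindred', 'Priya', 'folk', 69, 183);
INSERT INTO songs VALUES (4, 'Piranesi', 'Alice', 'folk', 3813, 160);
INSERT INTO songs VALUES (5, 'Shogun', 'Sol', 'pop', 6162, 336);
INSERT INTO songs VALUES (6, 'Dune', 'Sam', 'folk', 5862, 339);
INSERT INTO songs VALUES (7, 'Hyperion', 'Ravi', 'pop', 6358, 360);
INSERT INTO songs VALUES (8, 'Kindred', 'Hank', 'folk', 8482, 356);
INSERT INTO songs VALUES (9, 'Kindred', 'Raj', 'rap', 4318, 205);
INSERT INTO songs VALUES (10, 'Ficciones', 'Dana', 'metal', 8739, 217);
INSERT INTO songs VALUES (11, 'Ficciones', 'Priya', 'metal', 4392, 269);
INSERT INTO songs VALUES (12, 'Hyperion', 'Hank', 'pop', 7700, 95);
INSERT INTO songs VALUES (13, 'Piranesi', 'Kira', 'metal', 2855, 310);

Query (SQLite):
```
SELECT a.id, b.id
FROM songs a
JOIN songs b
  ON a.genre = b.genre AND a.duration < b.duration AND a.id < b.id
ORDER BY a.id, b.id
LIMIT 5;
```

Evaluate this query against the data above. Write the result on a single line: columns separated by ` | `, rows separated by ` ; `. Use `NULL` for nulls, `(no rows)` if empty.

1 | 9 ; 2 | 13 ; 3 | 6 ; 3 | 8 ; 4 | 6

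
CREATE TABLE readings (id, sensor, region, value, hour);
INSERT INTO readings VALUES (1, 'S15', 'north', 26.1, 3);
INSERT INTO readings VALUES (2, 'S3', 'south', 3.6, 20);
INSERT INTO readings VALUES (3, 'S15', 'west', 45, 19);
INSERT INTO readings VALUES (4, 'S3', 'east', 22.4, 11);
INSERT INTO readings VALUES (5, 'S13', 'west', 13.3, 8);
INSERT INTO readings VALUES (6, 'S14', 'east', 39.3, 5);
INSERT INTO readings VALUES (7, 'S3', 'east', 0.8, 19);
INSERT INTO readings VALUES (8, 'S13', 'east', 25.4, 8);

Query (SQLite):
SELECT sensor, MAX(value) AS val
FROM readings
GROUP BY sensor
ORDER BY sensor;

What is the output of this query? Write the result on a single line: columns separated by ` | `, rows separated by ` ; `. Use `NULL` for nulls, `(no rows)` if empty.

S13 | 25.4 ; S14 | 39.3 ; S15 | 45 ; S3 | 22.4

Partition readings by sensor; compute MAX(value) within each group.
  S13: ids {5, 8} → MAX(value)=25.4
  S14: ids {6} → MAX(value)=39.3
  S15: ids {1, 3} → MAX(value)=45
  S3: ids {2, 4, 7} → MAX(value)=22.4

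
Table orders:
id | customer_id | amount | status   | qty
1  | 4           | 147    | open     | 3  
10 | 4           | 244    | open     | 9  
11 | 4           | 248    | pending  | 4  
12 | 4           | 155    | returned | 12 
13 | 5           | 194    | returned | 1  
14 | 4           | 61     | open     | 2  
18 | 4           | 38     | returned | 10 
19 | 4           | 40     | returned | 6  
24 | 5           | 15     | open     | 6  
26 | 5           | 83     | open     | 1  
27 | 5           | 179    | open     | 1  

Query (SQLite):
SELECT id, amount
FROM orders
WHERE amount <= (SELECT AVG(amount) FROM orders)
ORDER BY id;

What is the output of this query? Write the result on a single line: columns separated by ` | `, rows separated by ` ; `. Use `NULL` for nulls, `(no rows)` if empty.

Scalar subquery: AVG(amount) over all orders rows = 127.636364 (≈; comparison uses full precision).
Keep rows where amount <= that value.

14 | 61 ; 18 | 38 ; 19 | 40 ; 24 | 15 ; 26 | 83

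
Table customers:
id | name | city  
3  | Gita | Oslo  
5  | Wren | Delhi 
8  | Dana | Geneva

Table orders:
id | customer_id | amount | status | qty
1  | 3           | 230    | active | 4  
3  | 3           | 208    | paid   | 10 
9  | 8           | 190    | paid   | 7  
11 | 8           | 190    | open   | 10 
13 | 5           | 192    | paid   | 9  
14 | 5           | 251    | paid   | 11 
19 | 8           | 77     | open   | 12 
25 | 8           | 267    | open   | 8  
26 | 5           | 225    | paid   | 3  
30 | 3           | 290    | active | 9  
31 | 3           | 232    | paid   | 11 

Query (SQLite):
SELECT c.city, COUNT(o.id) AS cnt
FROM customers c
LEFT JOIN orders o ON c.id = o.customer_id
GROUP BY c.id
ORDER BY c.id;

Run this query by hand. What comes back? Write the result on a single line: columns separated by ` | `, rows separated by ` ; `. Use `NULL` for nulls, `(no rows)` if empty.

LEFT JOIN keeps every customers row; unmatched ones get NULL for orders columns.
Group by customers.id and compute COUNT(o.id). COUNT(col) of an all-NULL group is 0.
  3: ids {1, 3, 30, 31} → COUNT(o.id)=4
  5: ids {13, 14, 26} → COUNT(o.id)=3
  8: ids {9, 11, 19, 25} → COUNT(o.id)=4

Oslo | 4 ; Delhi | 3 ; Geneva | 4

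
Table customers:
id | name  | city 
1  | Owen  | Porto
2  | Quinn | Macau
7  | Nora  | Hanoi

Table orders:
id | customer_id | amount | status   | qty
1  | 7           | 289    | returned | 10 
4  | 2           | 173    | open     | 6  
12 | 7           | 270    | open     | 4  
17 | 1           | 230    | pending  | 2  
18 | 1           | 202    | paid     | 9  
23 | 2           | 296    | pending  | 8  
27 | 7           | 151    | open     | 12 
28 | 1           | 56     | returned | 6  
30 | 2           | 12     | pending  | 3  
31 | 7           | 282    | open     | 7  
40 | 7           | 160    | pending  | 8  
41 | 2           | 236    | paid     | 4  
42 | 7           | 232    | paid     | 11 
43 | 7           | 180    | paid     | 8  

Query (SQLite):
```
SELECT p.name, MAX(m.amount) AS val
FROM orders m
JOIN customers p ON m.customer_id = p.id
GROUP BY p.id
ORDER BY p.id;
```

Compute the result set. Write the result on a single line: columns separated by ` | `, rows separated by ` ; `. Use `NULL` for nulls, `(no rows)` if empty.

Owen | 230 ; Quinn | 296 ; Nora | 289

Join each orders row to its customers via customer_id.
Group joined rows by customers.id; compute MAX(m.amount) per group.
  1: ids {17, 18, 28} → MAX(m.amount)=230
  2: ids {4, 23, 30, 41} → MAX(m.amount)=296
  7: ids {1, 12, 27, 31, 40, 42, 43} → MAX(m.amount)=289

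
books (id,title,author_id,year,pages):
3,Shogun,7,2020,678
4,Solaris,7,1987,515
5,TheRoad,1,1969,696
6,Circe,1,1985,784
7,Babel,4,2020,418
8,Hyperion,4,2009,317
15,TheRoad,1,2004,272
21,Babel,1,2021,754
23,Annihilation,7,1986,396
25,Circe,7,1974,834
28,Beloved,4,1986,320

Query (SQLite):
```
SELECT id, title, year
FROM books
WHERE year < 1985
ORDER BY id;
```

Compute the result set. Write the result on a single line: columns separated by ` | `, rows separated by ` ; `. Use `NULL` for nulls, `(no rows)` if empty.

5 | TheRoad | 1969 ; 25 | Circe | 1974

year < 1985: ids {5, 25}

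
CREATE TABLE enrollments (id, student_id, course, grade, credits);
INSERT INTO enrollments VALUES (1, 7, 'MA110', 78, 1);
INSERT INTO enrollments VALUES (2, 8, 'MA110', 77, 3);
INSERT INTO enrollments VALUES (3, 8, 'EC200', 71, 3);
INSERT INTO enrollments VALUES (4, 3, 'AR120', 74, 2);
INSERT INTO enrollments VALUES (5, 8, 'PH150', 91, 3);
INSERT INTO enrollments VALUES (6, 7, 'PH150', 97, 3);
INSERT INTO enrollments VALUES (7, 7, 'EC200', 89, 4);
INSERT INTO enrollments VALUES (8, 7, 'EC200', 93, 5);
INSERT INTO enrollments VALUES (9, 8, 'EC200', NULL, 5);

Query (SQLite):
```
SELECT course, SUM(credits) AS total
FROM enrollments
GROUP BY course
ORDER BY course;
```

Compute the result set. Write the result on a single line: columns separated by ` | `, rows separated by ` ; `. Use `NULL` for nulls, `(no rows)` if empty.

AR120 | 2 ; EC200 | 17 ; MA110 | 4 ; PH150 | 6

Partition enrollments by course; compute SUM(credits) within each group.
  AR120: ids {4} → SUM(credits)=2
  EC200: ids {3, 7, 8, 9} → SUM(credits)=17
  MA110: ids {1, 2} → SUM(credits)=4
  PH150: ids {5, 6} → SUM(credits)=6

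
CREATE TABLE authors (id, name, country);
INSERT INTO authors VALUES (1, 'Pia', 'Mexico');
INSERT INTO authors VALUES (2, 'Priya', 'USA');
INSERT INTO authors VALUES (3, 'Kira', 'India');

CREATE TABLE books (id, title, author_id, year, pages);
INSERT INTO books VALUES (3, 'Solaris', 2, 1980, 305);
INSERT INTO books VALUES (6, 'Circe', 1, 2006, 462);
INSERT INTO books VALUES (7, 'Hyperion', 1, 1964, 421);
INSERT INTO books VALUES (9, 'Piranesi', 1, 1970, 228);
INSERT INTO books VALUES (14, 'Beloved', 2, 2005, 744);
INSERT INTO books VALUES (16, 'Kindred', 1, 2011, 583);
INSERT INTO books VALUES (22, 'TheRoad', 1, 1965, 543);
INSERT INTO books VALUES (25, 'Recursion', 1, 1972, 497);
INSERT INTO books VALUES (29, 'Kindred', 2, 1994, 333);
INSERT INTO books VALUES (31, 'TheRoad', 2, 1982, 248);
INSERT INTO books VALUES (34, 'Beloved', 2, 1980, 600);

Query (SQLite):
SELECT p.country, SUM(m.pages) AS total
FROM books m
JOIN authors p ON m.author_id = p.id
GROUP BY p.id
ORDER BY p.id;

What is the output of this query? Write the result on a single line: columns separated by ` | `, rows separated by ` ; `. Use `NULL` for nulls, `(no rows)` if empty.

Mexico | 2734 ; USA | 2230

Join each books row to its authors via author_id.
Group joined rows by authors.id; compute SUM(m.pages) per group.
  1: ids {6, 7, 9, 16, 22, 25} → SUM(m.pages)=2734
  2: ids {3, 14, 29, 31, 34} → SUM(m.pages)=2230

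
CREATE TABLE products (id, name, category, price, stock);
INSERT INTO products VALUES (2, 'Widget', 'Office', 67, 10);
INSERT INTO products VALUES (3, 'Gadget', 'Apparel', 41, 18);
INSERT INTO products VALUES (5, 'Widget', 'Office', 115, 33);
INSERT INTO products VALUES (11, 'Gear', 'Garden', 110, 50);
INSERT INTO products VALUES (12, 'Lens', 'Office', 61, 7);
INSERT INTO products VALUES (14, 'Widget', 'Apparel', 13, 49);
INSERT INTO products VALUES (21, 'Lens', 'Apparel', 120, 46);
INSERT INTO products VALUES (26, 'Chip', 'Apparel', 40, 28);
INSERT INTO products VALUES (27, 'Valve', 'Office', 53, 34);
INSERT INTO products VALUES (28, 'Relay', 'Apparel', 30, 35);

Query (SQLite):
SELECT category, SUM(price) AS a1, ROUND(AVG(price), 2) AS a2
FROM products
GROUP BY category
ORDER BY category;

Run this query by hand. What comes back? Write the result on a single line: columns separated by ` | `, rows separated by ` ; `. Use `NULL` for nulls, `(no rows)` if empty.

Apparel | 244 | 48.8 ; Garden | 110 | 110 ; Office | 296 | 74

Group products by category.
Per group compute: SUM(price), ROUND(AVG(price), 2).
  Apparel: ids {3, 14, 21, 26, 28} → SUM(price)=244, ROUND(AVG(price), 2)=48.8
  Garden: ids {11} → SUM(price)=110, ROUND(AVG(price), 2)=110
  Office: ids {2, 5, 12, 27} → SUM(price)=296, ROUND(AVG(price), 2)=74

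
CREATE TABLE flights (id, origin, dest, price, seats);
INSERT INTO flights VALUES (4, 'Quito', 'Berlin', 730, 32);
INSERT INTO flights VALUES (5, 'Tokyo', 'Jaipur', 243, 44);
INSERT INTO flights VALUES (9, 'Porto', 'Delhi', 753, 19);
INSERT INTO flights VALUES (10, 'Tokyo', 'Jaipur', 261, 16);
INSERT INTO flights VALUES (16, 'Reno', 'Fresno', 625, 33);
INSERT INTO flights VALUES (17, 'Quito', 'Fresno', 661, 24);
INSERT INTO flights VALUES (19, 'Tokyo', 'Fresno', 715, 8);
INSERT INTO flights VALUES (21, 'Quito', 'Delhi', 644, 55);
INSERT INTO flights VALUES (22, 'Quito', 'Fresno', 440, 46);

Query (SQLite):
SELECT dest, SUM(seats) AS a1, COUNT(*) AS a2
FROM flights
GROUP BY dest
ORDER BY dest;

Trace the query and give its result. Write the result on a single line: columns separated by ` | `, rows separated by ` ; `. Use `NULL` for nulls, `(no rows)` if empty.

Berlin | 32 | 1 ; Delhi | 74 | 2 ; Fresno | 111 | 4 ; Jaipur | 60 | 2

Group flights by dest.
Per group compute: SUM(seats), COUNT(*).
  Berlin: ids {4} → SUM(seats)=32, COUNT(*)=1
  Delhi: ids {9, 21} → SUM(seats)=74, COUNT(*)=2
  Fresno: ids {16, 17, 19, 22} → SUM(seats)=111, COUNT(*)=4
  Jaipur: ids {5, 10} → SUM(seats)=60, COUNT(*)=2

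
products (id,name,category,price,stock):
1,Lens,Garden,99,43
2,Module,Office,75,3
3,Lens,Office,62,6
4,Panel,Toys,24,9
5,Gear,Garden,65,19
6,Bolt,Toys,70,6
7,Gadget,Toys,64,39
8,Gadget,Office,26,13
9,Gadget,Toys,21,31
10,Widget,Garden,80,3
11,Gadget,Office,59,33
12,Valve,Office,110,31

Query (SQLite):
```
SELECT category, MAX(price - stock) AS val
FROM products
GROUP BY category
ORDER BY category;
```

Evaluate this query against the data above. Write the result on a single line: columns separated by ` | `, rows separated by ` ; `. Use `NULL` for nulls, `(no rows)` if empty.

For each row compute price - stock.
Group by category; take MAX of the expression per group.
  Garden: ids {1, 5, 10} → MAX(price - stock)=77
  Office: ids {2, 3, 8, 11, 12} → MAX(price - stock)=79
  Toys: ids {4, 6, 7, 9} → MAX(price - stock)=64

Garden | 77 ; Office | 79 ; Toys | 64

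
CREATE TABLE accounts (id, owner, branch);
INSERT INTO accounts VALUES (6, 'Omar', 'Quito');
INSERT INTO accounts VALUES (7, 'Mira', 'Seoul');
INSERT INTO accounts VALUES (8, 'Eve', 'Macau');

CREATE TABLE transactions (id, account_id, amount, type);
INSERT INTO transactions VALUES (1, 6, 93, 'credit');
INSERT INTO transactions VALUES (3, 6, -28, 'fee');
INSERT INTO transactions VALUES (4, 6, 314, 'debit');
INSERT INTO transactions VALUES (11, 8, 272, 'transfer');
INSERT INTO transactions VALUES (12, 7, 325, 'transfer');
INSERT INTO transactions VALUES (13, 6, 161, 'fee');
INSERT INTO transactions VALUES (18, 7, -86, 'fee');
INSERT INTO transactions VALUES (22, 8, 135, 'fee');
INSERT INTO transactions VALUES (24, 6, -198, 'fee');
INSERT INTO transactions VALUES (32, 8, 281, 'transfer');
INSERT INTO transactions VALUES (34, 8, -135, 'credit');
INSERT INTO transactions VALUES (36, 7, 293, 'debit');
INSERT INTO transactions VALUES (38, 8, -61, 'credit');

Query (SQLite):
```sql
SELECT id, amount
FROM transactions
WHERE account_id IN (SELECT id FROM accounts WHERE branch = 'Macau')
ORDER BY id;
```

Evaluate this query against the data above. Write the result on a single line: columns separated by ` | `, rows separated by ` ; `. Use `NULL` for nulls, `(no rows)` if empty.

Inner query: accounts.id where branch = 'Macau'.
Outer: keep transactions rows whose account_id is in that set.
Inner query → {8}

11 | 272 ; 22 | 135 ; 32 | 281 ; 34 | -135 ; 38 | -61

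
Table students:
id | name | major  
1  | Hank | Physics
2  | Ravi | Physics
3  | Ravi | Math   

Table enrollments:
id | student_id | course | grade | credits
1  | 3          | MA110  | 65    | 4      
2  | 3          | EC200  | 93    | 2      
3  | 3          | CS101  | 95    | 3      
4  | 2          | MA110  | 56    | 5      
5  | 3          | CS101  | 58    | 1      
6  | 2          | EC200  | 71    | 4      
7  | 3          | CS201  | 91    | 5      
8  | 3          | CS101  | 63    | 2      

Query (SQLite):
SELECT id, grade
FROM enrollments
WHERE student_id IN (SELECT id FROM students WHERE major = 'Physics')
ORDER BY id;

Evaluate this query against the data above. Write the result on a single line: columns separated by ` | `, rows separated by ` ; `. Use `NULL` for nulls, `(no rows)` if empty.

4 | 56 ; 6 | 71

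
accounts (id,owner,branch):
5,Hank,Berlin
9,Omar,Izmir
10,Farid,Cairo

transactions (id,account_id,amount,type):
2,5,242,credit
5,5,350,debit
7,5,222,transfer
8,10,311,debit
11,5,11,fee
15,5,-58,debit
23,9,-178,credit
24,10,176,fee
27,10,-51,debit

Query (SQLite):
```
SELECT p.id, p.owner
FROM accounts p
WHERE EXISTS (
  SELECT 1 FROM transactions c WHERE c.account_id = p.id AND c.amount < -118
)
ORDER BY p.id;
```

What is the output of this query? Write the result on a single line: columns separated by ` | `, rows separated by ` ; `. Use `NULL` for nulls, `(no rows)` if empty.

9 | Omar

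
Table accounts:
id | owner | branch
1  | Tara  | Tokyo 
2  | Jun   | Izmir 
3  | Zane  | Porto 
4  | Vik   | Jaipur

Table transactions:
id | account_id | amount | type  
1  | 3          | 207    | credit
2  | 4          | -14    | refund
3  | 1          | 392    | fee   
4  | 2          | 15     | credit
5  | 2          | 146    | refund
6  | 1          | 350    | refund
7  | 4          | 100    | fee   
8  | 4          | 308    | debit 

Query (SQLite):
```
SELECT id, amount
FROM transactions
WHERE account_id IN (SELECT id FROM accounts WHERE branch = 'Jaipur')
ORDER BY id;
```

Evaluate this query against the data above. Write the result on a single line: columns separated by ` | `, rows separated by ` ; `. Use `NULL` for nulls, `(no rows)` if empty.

2 | -14 ; 7 | 100 ; 8 | 308

Inner query: accounts.id where branch = 'Jaipur'.
Outer: keep transactions rows whose account_id is in that set.
Inner query → {4}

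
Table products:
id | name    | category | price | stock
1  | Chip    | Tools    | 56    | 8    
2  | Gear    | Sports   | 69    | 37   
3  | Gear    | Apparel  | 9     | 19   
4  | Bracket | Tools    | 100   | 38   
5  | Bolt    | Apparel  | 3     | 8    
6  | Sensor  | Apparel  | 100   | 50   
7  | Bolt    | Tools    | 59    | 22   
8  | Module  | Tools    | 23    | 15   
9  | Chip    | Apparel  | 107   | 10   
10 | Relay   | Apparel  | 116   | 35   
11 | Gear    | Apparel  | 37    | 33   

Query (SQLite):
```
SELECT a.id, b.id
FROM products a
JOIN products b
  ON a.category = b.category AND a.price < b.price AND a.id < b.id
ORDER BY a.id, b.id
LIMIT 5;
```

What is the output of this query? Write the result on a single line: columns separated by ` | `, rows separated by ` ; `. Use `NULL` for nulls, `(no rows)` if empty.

Pairs (a,b) with same category, a.price < b.price, a.id < b.id.
category groups: Apparel:{3,5,6,9,10,11} Sports:{2} Tools:{1,4,7,8}
Ordered by (a.id, b.id); first 5.

1 | 4 ; 1 | 7 ; 3 | 6 ; 3 | 9 ; 3 | 10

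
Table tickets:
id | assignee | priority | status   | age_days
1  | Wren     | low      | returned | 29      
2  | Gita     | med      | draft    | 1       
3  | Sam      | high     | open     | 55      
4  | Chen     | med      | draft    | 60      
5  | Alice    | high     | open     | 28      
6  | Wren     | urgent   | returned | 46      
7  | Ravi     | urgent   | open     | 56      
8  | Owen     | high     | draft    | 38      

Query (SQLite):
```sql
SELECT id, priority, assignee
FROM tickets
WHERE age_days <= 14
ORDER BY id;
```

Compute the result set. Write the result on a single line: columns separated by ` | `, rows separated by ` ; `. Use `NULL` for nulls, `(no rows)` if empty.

2 | med | Gita

age_days <= 14: ids {2}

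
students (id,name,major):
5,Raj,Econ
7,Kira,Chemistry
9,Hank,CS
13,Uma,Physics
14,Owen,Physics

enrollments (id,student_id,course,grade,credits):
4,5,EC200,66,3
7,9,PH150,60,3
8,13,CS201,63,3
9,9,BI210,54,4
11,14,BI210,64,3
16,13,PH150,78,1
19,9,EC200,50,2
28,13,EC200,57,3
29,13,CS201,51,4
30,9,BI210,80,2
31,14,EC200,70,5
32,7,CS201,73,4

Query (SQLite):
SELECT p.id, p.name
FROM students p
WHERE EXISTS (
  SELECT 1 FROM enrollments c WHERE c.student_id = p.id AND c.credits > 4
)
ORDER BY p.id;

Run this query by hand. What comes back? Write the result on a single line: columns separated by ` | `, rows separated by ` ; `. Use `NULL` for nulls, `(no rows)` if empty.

14 | Owen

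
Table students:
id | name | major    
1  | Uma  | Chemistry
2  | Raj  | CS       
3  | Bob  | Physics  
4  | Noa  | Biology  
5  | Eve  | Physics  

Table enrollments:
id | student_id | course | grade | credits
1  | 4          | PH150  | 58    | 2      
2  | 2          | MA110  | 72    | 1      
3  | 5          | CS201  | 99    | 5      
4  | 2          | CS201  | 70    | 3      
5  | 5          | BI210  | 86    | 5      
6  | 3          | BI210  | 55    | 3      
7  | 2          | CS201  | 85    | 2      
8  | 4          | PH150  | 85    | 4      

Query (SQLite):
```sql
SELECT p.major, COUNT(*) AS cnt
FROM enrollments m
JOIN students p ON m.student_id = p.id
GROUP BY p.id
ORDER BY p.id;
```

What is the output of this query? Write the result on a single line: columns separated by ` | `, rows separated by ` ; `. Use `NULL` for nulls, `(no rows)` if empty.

CS | 3 ; Physics | 1 ; Biology | 2 ; Physics | 2

Join each enrollments row to its students via student_id.
Group joined rows by students.id; compute COUNT(*) per group.
  2: ids {2, 4, 7} → COUNT(*)=3
  3: ids {6} → COUNT(*)=1
  4: ids {1, 8} → COUNT(*)=2
  5: ids {3, 5} → COUNT(*)=2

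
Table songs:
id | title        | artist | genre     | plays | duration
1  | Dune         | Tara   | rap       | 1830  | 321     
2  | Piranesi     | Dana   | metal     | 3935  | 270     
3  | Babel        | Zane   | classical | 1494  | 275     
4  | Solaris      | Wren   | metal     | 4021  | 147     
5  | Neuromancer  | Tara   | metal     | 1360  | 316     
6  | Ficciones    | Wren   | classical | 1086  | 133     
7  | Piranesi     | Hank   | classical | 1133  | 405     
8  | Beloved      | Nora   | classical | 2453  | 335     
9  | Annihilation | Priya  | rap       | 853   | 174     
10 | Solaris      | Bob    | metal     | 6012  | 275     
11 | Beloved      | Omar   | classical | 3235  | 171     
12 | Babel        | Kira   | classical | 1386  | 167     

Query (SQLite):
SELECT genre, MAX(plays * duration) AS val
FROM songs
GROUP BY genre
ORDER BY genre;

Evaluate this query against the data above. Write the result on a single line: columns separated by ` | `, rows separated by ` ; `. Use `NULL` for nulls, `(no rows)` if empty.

For each row compute plays * duration.
Group by genre; take MAX of the expression per group.
  classical: ids {3, 6, 7, 8, 11, 12} → MAX(plays * duration)=821755
  metal: ids {2, 4, 5, 10} → MAX(plays * duration)=1653300
  rap: ids {1, 9} → MAX(plays * duration)=587430

classical | 821755 ; metal | 1653300 ; rap | 587430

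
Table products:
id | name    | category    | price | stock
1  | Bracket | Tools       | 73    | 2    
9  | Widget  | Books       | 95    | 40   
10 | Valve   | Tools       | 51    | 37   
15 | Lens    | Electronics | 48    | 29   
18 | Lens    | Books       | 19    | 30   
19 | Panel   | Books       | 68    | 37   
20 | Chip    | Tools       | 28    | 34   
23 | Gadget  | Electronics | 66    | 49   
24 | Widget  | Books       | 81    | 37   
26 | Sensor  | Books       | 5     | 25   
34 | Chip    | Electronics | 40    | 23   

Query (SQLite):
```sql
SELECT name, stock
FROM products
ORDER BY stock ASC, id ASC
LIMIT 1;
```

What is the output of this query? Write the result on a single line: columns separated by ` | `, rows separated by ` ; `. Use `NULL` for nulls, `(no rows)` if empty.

Sort by stock asc, tiebreak id asc: (2, id=1), (23, id=34), (25, id=26), (29, id=15) …. Take first 1.

Bracket | 2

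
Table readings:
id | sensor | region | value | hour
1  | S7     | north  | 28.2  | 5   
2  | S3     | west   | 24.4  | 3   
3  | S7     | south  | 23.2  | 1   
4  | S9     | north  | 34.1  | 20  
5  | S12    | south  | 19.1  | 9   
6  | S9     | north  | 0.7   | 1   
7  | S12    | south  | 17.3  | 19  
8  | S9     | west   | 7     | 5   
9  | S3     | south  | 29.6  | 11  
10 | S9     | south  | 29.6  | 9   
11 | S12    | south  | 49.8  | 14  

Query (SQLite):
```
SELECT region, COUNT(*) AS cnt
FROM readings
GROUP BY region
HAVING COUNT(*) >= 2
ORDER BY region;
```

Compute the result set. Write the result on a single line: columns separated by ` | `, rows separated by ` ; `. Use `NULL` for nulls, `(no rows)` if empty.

north | 3 ; south | 6 ; west | 2

Partition readings by region; compute COUNT(*) within each group.
HAVING: keep groups with count ≥ 2.
  north: ids {1, 4, 6} → COUNT(*)=3
  south: ids {3, 5, 7, 9, 10, 11} → COUNT(*)=6
  west: ids {2, 8} → COUNT(*)=2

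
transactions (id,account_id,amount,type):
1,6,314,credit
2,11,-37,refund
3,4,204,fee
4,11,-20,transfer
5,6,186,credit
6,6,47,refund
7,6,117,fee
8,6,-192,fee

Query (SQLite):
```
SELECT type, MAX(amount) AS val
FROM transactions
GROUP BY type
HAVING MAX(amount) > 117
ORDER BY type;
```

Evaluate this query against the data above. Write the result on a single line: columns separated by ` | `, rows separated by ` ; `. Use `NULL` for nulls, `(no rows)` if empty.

Partition transactions by type; compute MAX(amount) within each group.
HAVING: keep groups where MAX(amount) > 117.
  credit: ids {1, 5} → MAX(amount)=314
  fee: ids {3, 7, 8} → MAX(amount)=204
  refund: ids {2, 6} → MAX(amount)=47
  transfer: ids {4} → MAX(amount)=-20

credit | 314 ; fee | 204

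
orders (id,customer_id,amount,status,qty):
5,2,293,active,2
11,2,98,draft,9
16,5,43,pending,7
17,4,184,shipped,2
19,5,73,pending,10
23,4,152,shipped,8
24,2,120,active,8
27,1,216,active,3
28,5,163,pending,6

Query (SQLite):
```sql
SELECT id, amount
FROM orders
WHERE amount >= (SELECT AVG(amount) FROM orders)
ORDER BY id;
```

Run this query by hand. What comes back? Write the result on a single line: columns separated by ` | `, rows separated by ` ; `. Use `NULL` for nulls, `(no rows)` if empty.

5 | 293 ; 17 | 184 ; 23 | 152 ; 27 | 216 ; 28 | 163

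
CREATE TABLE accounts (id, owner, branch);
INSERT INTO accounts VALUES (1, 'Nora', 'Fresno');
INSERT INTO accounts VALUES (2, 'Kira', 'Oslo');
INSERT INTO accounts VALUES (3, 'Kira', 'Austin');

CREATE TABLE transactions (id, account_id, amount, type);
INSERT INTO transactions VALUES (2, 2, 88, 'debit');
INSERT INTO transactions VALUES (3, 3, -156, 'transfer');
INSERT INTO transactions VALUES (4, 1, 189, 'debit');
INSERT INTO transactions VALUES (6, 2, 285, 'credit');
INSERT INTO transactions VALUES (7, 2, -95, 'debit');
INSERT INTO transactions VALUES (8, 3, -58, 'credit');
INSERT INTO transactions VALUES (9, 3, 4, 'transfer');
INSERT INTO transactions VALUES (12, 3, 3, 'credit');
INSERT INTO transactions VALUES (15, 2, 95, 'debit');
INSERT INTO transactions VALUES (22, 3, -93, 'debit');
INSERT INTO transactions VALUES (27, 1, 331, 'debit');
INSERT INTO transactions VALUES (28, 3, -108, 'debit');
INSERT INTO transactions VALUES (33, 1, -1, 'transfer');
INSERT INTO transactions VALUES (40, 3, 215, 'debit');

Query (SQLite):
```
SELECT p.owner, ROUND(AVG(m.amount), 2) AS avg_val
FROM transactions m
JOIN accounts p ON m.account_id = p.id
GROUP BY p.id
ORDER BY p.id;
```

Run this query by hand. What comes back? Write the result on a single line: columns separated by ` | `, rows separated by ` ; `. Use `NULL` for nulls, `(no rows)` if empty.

Nora | 173 ; Kira | 93.25 ; Kira | -27.57

Join each transactions row to its accounts via account_id.
Group joined rows by accounts.id; compute ROUND(AVG(m.amount), 2) per group.
  1: ids {4, 27, 33} → ROUND(AVG(m.amount), 2)=173
  2: ids {2, 6, 7, 15} → ROUND(AVG(m.amount), 2)=93.25
  3: ids {3, 8, 9, 12, 22, 28, 40} → ROUND(AVG(m.amount), 2)=-27.57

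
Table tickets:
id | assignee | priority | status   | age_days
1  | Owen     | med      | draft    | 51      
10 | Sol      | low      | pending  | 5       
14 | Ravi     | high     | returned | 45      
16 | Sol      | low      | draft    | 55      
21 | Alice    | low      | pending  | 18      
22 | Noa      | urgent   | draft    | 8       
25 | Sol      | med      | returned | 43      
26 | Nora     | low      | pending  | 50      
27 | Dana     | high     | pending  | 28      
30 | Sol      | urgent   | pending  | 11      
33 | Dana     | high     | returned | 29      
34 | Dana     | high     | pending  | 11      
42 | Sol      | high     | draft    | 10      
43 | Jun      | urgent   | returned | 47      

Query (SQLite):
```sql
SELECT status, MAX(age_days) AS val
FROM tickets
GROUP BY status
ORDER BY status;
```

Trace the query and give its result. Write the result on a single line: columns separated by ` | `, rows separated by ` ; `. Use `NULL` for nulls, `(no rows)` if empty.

draft | 55 ; pending | 50 ; returned | 47

Partition tickets by status; compute MAX(age_days) within each group.
  draft: ids {1, 16, 22, 42} → MAX(age_days)=55
  pending: ids {10, 21, 26, 27, 30, 34} → MAX(age_days)=50
  returned: ids {14, 25, 33, 43} → MAX(age_days)=47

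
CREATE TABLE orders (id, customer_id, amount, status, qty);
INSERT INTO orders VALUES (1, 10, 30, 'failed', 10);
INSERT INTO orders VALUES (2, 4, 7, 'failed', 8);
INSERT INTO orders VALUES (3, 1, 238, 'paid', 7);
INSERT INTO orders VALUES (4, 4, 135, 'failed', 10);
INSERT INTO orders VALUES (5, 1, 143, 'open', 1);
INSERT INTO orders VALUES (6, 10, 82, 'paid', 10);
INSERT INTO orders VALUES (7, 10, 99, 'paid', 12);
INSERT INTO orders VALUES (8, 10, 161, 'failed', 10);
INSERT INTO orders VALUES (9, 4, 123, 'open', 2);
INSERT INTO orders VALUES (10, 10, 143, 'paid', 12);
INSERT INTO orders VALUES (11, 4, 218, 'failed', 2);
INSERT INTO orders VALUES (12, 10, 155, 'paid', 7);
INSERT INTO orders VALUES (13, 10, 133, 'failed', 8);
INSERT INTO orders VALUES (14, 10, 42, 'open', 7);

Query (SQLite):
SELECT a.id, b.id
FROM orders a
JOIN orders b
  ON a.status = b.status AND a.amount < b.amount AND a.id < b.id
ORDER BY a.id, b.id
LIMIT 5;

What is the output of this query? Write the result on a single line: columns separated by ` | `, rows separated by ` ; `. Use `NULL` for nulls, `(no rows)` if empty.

1 | 4 ; 1 | 8 ; 1 | 11 ; 1 | 13 ; 2 | 4

Pairs (a,b) with same status, a.amount < b.amount, a.id < b.id.
status groups: failed:{1,2,4,8,11,13} open:{5,9,14} paid:{3,6,7,10,12}
Ordered by (a.id, b.id); first 5.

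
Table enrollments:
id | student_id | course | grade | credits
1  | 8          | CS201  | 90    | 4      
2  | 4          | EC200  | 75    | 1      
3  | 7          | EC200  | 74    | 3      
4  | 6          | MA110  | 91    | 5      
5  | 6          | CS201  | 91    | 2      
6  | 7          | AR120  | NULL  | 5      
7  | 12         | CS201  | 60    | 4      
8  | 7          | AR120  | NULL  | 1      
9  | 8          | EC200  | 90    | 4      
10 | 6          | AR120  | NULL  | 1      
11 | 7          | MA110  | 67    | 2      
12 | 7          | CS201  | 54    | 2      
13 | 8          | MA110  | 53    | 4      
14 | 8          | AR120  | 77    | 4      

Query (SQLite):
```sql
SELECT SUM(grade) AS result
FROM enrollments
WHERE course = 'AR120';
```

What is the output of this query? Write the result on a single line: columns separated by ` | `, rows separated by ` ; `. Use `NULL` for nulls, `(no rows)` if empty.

Rows where course='AR120' → grade values: [NULL, NULL, NULL, 77].
SUM of non-NULL values = 77.

77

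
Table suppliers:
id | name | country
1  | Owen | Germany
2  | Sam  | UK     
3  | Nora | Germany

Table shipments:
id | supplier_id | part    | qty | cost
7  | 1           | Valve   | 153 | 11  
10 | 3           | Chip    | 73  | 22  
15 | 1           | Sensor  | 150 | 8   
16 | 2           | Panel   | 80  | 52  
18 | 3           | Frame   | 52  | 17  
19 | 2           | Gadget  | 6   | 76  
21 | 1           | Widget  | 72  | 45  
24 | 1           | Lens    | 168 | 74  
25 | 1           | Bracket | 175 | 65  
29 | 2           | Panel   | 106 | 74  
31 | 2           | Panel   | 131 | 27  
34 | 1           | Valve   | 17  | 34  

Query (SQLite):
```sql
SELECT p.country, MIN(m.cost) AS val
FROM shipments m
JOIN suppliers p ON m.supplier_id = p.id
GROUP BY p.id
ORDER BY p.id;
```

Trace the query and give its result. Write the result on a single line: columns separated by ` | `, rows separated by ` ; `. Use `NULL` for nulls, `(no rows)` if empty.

Germany | 8 ; UK | 27 ; Germany | 17

Join each shipments row to its suppliers via supplier_id.
Group joined rows by suppliers.id; compute MIN(m.cost) per group.
  1: ids {7, 15, 21, 24, 25, 34} → MIN(m.cost)=8
  2: ids {16, 19, 29, 31} → MIN(m.cost)=27
  3: ids {10, 18} → MIN(m.cost)=17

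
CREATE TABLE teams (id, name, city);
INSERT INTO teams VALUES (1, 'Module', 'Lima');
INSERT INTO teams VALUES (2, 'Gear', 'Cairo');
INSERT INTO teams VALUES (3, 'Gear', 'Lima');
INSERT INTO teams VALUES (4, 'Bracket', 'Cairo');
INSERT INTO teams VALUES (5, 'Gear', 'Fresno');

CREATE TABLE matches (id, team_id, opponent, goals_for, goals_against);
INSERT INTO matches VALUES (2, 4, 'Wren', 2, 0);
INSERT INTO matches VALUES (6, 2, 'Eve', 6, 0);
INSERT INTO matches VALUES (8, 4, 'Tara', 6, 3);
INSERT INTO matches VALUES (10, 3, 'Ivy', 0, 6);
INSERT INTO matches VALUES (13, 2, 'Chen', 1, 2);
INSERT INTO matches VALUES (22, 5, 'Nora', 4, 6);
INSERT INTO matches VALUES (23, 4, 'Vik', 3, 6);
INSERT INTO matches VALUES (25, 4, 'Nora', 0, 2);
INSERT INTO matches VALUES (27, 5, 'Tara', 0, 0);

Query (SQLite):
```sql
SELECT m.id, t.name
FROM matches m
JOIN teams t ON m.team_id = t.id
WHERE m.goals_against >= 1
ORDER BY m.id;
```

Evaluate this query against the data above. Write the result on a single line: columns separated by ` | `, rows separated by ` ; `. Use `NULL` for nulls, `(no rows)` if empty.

8 | Bracket ; 10 | Gear ; 13 | Gear ; 22 | Gear ; 23 | Bracket ; 25 | Bracket

Each matches row matches the teams row where team_id = teams.id.
Then keep rows with m.goals_against >= 1.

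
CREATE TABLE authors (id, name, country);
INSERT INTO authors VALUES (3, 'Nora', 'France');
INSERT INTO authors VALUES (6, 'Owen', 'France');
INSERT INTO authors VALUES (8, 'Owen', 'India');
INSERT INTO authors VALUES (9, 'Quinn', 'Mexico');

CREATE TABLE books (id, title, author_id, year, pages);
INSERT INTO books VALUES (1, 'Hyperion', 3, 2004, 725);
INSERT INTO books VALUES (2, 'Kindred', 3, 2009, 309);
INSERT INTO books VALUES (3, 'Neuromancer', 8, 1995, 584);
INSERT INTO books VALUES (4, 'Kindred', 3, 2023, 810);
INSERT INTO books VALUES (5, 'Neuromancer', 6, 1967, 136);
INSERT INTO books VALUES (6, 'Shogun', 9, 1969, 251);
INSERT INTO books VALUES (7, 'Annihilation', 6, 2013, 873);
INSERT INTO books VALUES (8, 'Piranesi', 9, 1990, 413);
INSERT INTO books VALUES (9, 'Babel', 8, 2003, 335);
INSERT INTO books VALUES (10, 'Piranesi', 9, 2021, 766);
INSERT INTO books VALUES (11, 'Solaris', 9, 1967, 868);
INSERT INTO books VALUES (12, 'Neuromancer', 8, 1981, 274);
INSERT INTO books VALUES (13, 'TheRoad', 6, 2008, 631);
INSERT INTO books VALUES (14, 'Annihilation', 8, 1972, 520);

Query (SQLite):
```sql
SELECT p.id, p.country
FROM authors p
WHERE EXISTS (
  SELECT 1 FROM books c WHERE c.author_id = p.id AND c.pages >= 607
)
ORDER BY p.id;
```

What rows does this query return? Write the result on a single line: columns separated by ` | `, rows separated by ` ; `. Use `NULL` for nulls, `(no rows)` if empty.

3 | France ; 6 | France ; 9 | Mexico

For each authors row, check whether any books with matching author_id has pages >= 607.
Keep rows where that is true.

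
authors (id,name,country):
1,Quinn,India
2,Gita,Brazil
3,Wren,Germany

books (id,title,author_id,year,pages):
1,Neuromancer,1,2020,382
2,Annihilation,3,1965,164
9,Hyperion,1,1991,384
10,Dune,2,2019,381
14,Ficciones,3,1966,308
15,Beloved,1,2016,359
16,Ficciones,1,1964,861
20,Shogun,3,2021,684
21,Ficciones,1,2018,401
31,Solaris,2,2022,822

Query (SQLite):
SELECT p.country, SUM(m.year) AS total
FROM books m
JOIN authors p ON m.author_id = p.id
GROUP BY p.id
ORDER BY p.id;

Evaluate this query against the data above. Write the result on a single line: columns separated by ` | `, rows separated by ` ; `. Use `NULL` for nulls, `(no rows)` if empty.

India | 10009 ; Brazil | 4041 ; Germany | 5952

Join each books row to its authors via author_id.
Group joined rows by authors.id; compute SUM(m.year) per group.
  1: ids {1, 9, 15, 16, 21} → SUM(m.year)=10009
  2: ids {10, 31} → SUM(m.year)=4041
  3: ids {2, 14, 20} → SUM(m.year)=5952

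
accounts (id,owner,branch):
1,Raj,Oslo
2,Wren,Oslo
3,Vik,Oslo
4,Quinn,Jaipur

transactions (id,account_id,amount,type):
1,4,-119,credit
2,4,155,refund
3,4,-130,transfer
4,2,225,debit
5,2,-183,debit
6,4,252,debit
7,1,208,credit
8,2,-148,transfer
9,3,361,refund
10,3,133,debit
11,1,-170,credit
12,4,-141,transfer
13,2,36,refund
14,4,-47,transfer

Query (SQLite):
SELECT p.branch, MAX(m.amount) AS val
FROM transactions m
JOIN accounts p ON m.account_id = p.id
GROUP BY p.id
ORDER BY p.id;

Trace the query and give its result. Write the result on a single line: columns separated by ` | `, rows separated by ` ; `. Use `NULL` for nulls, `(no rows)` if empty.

Join each transactions row to its accounts via account_id.
Group joined rows by accounts.id; compute MAX(m.amount) per group.
  1: ids {7, 11} → MAX(m.amount)=208
  2: ids {4, 5, 8, 13} → MAX(m.amount)=225
  3: ids {9, 10} → MAX(m.amount)=361
  4: ids {1, 2, 3, 6, 12, 14} → MAX(m.amount)=252

Oslo | 208 ; Oslo | 225 ; Oslo | 361 ; Jaipur | 252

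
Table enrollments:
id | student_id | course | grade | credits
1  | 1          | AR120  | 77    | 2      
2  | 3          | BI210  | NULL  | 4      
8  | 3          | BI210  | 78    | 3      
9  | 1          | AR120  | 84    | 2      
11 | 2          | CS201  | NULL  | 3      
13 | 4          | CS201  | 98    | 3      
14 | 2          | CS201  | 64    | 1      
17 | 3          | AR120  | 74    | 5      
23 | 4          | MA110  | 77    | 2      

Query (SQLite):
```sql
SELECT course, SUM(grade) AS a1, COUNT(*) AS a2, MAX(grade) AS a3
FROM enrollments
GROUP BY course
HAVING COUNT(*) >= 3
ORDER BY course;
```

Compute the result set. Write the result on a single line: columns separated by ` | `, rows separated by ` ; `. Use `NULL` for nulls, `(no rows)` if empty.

Group enrollments by course.
Per group compute: SUM(grade), COUNT(*), MAX(grade).
HAVING: drop groups with fewer than 3 rows.
  AR120: ids {1, 9, 17} → SUM(grade)=235, COUNT(*)=3, MAX(grade)=84
  BI210: ids {2, 8} → SUM(grade)=78, COUNT(*)=2, MAX(grade)=78
  CS201: ids {11, 13, 14} → SUM(grade)=162, COUNT(*)=3, MAX(grade)=98
  MA110: ids {23} → SUM(grade)=77, COUNT(*)=1, MAX(grade)=77

AR120 | 235 | 3 | 84 ; CS201 | 162 | 3 | 98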